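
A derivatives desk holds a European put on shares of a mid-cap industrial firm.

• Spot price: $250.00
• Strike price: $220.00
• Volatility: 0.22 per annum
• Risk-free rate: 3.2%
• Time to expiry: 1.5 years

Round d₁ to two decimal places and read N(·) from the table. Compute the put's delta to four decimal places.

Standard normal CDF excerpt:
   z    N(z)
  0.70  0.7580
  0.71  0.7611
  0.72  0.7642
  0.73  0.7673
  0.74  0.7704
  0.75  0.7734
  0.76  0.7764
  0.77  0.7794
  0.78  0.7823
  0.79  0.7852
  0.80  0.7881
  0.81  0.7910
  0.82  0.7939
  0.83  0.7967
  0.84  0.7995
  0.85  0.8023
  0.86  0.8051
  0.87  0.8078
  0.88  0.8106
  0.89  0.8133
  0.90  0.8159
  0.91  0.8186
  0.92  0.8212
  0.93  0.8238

-0.2148

σ√T = 0.22 × 1.2247 = 0.2694
d₁ = [ln(250/220) + (0.032 + 0.22²/2)·1.5] / 0.2694 = [0.1278 + 0.0843] / 0.2694 = 0.7873 ≈ 0.79
N(d₁) = N(0.79) = 0.7852
Δ_put = N(d₁) − 1 = 0.7852 − 1 = -0.2148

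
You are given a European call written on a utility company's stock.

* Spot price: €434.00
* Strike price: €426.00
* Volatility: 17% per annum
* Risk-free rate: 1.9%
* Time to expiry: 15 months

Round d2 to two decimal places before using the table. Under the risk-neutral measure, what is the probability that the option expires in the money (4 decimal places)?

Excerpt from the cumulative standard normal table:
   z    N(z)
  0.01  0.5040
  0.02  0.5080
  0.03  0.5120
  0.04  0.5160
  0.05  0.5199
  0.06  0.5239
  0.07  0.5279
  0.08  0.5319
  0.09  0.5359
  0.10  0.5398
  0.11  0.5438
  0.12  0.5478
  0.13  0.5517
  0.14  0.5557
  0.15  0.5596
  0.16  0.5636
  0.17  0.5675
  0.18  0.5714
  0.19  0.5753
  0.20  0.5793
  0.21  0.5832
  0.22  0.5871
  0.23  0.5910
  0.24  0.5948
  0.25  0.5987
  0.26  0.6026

σ√T = 0.17 × 1.1180 = 0.1901
ln(S/K) + (r + σ²/2)T = ln(434/426) + (0.019 + 0.17²/2)·1.25 = 0.0186 + 0.0418 = 0.0604
d₁ = 0.0604 / 0.1901 = 0.3179 which rounds to 0.32
d₂ = d₁ − σ√T = 0.3179 − 0.1901 = 0.1278 which rounds to 0.13
Pr(exercise) under Q = N(d₂) = 0.5517

0.5517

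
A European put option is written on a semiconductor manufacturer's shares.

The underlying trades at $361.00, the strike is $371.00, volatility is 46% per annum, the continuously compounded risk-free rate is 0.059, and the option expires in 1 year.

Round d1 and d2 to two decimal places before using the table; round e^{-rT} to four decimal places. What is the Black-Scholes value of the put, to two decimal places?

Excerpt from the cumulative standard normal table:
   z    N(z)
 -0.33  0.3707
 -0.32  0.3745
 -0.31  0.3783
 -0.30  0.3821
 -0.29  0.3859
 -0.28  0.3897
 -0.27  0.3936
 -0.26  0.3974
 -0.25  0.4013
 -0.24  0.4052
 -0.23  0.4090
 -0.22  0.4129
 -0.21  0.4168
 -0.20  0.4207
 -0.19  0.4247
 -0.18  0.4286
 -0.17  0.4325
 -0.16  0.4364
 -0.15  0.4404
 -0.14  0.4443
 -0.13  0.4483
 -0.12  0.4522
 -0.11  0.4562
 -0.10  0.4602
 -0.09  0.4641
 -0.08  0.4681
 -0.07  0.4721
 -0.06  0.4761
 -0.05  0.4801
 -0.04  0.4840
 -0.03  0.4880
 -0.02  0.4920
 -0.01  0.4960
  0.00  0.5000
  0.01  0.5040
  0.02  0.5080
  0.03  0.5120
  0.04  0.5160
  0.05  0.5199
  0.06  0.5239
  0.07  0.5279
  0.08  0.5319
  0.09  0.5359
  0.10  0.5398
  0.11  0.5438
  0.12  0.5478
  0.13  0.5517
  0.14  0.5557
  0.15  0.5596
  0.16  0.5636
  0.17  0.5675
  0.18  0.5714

$59.18

σ√T = 0.46·√1 = 0.4600
d₁ = [ln(361/371) + (0.059 + 0.46²/2)·1] / 0.4600 = [-0.0273 + 0.1648] / 0.4600 = 0.2989 which rounds to 0.30
d₂ = d₁ − σ√T = 0.2989 − 0.4600 = -0.1611 which rounds to -0.16
e^(−rT) = e^(−0.059·1) = 0.9427
P = 371·0.9427·N(0.16) − 361·N(-0.30) = 371·0.9427·0.5636 − 361·0.3821 = 197.1144 − 137.9381 = 59.1763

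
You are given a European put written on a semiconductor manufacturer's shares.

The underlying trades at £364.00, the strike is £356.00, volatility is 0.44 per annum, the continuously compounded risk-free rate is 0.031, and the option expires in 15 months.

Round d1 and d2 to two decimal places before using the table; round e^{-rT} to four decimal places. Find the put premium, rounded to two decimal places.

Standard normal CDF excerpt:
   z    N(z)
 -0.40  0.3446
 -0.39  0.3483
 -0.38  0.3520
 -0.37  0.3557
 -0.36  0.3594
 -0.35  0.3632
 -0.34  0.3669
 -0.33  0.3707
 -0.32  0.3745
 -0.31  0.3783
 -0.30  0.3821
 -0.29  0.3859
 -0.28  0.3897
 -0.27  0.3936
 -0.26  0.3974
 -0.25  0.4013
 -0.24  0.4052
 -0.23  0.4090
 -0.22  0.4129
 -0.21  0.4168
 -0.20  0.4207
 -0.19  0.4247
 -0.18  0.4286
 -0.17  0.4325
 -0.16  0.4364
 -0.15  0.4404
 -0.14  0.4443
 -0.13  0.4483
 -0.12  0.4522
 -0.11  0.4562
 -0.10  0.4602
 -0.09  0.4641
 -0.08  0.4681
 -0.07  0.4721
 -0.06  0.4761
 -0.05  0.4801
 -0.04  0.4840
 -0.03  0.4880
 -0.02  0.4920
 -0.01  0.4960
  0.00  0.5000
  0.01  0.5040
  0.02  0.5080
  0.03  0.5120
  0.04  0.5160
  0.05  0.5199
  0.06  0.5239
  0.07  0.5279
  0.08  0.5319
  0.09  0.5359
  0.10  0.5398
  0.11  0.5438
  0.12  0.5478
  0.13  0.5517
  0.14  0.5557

σ√T = 0.44·√1.25 = 0.4919
d₁ = [ln(364/356) + (0.031 + 0.44²/2)·1.25] / 0.4919 = [0.0222 + 0.1598] / 0.4919 = 0.3699 → 0.37
d₂ = d₁ − σ√T = 0.3699 − 0.4919 = -0.1220 → -0.12
e^(−rT) = e^(−0.031·1.25) = 0.9620
N(−d₂) = N(0.12) = 0.5478;  N(−d₁) = N(-0.37) = 0.3557
P = 356·0.9620·0.5478 − 364·0.3557 = 187.6062 − 129.4748 = 58.1314

£58.13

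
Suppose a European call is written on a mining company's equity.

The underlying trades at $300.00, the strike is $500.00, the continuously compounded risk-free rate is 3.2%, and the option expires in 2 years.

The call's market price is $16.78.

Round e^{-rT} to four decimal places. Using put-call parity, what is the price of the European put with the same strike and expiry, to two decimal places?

exp(−rT) = exp(−0.032·2) = 0.9380
Put-call parity: C − P = S − K·e^(−rT) = 300 − 500·0.9380 = 300 − 469.0000 = -169.0000
P = C − (C − P) = 16.78 − (-169.0000) = 185.7800

$185.78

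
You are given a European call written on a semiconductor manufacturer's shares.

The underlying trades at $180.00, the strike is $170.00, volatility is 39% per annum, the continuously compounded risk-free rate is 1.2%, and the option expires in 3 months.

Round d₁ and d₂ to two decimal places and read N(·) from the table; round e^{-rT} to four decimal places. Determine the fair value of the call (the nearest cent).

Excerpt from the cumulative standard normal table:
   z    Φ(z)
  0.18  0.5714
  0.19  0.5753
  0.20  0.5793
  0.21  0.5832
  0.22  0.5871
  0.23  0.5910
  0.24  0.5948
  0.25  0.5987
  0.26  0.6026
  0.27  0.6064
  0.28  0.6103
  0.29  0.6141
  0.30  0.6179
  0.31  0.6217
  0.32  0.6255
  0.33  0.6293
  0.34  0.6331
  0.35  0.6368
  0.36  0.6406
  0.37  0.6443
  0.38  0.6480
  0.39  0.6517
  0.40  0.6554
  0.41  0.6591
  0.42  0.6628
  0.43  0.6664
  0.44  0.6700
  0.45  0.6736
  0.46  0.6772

$19.79

σ√T = 0.39 × 0.5000 = 0.1950
d₁ = [ln(180/170) + (0.012 + 0.39²/2)·0.25] / 0.1950 = [0.0572 + 0.0220] / 0.1950 = 0.4060 ⇒ 0.41
d₂ = d₁ − σ√T = 0.4060 − 0.1950 = 0.2110 ⇒ 0.21
exp(−rT) = exp(−0.012·0.25) = 0.9970
C = 180·N(0.41) − 170·0.9970·N(0.21) = 180·0.6591 − 170·0.9970·0.5832 = 118.6380 − 98.8466 = 19.7914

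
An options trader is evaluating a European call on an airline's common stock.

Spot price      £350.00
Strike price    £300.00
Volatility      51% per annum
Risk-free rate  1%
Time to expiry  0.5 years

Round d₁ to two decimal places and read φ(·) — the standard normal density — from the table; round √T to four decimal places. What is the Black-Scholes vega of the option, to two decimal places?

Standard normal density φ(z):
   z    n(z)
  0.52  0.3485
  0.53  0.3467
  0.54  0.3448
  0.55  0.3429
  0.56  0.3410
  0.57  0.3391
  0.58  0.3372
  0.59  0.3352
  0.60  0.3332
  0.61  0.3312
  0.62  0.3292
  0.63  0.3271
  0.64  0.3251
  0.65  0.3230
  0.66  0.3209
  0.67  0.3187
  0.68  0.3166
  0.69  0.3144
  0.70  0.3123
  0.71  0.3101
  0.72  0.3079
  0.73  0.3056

81.47

σ√T = 0.51·√0.5 = 0.3606
ln(S/K) + (r + σ²/2)T = ln(350/300) + (0.01 + 0.51²/2)·0.5 = 0.1542 + 0.0700 = 0.2242
d₁ = 0.2242 / 0.3606 = 0.6216 ≈ 0.62
√T = √0.5 = 0.7071
φ(d₁) = φ(0.62) = 0.3292
vega = S·φ(d₁)·√T = 350·0.3292·0.7071 = 81.4721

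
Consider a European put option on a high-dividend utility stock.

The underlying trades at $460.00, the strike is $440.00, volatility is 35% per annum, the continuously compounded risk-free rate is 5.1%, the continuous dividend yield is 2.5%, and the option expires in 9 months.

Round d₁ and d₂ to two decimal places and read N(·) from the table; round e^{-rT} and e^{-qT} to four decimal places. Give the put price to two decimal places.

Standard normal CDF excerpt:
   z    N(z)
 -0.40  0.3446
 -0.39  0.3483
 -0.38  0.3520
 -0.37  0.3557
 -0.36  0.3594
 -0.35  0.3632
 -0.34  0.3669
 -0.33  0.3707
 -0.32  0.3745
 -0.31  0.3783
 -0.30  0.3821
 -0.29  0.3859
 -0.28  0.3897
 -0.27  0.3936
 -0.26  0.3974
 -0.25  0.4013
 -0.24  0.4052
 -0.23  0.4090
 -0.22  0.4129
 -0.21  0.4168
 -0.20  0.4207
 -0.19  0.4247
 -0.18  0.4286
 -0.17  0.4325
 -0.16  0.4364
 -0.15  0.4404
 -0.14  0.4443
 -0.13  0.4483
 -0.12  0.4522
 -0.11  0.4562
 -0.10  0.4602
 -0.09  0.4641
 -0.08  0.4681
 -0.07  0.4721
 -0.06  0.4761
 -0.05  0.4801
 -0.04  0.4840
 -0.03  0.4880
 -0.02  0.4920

T = 0.75;  σ√T = 0.3031
ln(S/K) + (r − q + σ²/2)T = ln(460/440) + (0.051 − 0.025 + 0.35²/2)·0.75 = 0.0445 + 0.0654 = 0.1099
d₁ = 0.1099 / 0.3031 = 0.3625 ⇒ 0.36
d₂ = d₁ − σ√T = 0.3625 − 0.3031 = 0.0594 ⇒ 0.06
exp(−qT) = exp(−0.025·0.75) = 0.9814;  exp(−rT) = exp(−0.051·0.75) = 0.9625
N(−d₂) = N(-0.06) = 0.4761;  N(−d₁) = N(-0.36) = 0.3594
P = 440·0.9625·0.4761 − 460·0.9814·0.3594 = 201.6284 − 162.2490 = 39.3794

$39.38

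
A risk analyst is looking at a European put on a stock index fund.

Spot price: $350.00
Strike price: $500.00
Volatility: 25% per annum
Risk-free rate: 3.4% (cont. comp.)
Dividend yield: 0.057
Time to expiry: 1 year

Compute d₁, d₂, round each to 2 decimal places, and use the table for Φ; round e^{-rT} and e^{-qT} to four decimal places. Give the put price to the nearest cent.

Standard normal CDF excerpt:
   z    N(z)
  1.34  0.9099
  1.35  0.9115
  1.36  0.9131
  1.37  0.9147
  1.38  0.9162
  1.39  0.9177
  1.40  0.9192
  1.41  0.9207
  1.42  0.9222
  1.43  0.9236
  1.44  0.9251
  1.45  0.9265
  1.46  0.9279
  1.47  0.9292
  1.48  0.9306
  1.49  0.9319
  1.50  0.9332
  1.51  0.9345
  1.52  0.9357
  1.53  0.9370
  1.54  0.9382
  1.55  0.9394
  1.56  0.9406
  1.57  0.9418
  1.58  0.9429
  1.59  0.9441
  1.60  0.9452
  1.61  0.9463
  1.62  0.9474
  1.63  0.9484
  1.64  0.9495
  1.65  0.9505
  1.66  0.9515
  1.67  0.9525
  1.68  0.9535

T = 1;  σ√T = 0.2500
d₁ = [ln(350/500) + (0.034 − 0.057 + 0.25²/2)·1] / 0.2500 = [-0.3567 + 0.0083] / 0.2500 = -1.3937 which rounds to -1.39
d₂ = d₁ − σ√T = -1.3937 − 0.2500 = -1.6437 which rounds to -1.64
exp(−qT) = exp(−0.057·1) = 0.9446;  exp(−rT) = exp(−0.034·1) = 0.9666
N(−d₂) = N(1.64) = 0.9495;  N(−d₁) = N(1.39) = 0.9177
P = 500·0.9666·0.9495 − 350·0.9446·0.9177 = 458.8933 − 303.4008 = 155.4926

$155.49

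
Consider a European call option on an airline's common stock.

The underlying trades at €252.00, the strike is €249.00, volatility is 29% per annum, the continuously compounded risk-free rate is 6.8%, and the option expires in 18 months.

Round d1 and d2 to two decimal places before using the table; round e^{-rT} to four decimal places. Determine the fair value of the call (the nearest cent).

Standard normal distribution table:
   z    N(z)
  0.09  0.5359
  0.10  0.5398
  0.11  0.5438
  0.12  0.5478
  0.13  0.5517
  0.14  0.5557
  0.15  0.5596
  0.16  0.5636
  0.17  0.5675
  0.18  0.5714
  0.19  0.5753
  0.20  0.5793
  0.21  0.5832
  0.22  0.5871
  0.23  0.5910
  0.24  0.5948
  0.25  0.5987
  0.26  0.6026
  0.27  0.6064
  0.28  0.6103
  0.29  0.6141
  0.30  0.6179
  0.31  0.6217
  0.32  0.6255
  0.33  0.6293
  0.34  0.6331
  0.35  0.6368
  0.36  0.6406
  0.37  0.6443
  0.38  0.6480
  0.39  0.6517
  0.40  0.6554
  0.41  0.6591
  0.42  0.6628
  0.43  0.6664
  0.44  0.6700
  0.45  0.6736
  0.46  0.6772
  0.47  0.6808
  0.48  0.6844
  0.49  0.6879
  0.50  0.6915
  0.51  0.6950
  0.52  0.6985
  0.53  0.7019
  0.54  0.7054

€49.31

T = 1.5;  σ√T = 0.3552
d₁ = [ln(252/249) + (0.068 + 0.29²/2)·1.5] / 0.3552 = [0.0120 + 0.1651] / 0.3552 = 0.4985 which rounds to 0.50
d₂ = d₁ − σ√T = 0.4985 − 0.3552 = 0.1433 which rounds to 0.14
exp(−rT) = exp(−0.068·1.5) = 0.9030
N(d₁) = N(0.50) = 0.6915;  N(d₂) = N(0.14) = 0.5557
C = 252·0.6915 − 249·0.9030·0.5557 = 174.2580 − 124.9475 = 49.3105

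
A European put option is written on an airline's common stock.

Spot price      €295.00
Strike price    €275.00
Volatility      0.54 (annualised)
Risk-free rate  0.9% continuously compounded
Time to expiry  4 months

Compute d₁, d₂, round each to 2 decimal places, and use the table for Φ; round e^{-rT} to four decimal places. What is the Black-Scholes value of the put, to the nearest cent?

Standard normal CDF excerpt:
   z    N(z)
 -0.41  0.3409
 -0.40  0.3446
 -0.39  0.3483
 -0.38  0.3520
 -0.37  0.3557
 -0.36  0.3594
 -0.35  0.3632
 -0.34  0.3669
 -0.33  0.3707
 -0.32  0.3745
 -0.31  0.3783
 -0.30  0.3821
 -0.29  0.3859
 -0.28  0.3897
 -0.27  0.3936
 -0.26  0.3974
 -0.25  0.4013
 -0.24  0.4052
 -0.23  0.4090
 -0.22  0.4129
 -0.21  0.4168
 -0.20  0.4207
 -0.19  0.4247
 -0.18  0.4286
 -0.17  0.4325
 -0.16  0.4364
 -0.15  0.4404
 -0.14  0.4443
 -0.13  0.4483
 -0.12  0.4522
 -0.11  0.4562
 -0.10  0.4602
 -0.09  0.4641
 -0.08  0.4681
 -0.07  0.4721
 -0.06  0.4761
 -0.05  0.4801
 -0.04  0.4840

σ√T = 0.54 × 0.5774 = 0.3118
d₁ = [ln(295/275) + (0.009 + ½·0.54²)·0.3333] / (σ√T) = (0.0702 + 0.0516) / 0.3118 = 0.3907 → 0.39
d₂ = 0.3907 − 0.3118 = 0.0789 → 0.08
e^(−rT) = e^(−0.009·0.3333) = 0.9970
N(−d₂) = N(-0.08) = 0.4681;  N(−d₁) = N(-0.39) = 0.3483
P = 275·0.9970·0.4681 − 295·0.3483 = 128.3413 − 102.7485 = 25.5928

€25.59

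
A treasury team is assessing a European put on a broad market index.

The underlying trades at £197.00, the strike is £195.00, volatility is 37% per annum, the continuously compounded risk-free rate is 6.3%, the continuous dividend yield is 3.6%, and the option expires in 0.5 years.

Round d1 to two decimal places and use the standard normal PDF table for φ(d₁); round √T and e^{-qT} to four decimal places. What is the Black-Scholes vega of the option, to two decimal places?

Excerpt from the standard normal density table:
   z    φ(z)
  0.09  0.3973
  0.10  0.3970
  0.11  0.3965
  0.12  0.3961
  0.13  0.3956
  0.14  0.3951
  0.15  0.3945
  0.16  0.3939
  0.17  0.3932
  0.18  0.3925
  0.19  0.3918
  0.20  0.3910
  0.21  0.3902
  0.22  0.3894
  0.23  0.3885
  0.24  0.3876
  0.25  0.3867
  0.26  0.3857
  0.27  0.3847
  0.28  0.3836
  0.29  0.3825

σ√T = 0.37 × 0.7071 = 0.2616
d₁ = [ln(197/195) + (0.063 − 0.036 + ½·0.37²)·0.5] / (σ√T) = (0.0102 + 0.0477) / 0.2616 = 0.2214 which rounds to 0.22
√T = √0.5 = 0.7071
φ(d₁) = φ(0.22) = 0.3894
exp(−qT) = exp(−0.036·0.5) = 0.9822
vega = S·exp(−qT)·φ(d₁)·√T = 197·0.9822·0.3894·0.7071 = 53.2774
(Call and put vega coincide under Black-Scholes.)

53.28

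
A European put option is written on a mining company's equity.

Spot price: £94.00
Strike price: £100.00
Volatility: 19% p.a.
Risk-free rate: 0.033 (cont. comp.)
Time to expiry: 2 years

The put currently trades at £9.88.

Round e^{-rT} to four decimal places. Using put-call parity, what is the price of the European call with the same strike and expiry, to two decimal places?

£10.27

exp(−rT) = exp(−0.033·2) = 0.9361
Put-call parity: C − P = S − K·e^(−rT) = 94 − 100·0.9361 = 94 − 93.6100 = 0.3900
C = P + (C − P) = 9.88 + (0.3900) = 10.2700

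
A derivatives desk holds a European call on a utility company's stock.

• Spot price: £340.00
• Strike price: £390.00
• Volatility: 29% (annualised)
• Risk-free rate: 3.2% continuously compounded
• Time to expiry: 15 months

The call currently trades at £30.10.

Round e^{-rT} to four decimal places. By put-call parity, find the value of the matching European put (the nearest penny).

£64.81

e^(−rT) = e^(−0.032·1.25) = 0.9608
Put-call parity: C − P = S − K·e^(−rT) = 340 − 390·0.9608 = 340 − 374.7120 = -34.7120
P = C − (C − P) = 30.10 − (-34.7120) = 64.8120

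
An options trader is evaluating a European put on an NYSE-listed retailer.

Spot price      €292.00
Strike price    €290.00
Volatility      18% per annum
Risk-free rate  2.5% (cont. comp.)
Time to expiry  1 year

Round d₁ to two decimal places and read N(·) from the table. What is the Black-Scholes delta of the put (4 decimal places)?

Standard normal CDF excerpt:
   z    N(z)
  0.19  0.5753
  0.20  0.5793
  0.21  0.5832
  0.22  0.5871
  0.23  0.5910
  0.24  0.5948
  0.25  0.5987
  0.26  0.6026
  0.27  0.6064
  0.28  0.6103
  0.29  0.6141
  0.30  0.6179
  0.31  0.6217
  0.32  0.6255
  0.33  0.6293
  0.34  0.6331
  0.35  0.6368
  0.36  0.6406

-0.3936

T = 1;  σ√T = 0.1800
d₁ = [ln(292/290) + (0.025 + 0.18²/2)·1] / 0.1800 = [0.0069 + 0.0412] / 0.1800 = 0.2671 → 0.27
N(d₁) = N(0.27) = 0.6064
Δ_put = N(d₁) − 1 = 0.6064 − 1 = -0.3936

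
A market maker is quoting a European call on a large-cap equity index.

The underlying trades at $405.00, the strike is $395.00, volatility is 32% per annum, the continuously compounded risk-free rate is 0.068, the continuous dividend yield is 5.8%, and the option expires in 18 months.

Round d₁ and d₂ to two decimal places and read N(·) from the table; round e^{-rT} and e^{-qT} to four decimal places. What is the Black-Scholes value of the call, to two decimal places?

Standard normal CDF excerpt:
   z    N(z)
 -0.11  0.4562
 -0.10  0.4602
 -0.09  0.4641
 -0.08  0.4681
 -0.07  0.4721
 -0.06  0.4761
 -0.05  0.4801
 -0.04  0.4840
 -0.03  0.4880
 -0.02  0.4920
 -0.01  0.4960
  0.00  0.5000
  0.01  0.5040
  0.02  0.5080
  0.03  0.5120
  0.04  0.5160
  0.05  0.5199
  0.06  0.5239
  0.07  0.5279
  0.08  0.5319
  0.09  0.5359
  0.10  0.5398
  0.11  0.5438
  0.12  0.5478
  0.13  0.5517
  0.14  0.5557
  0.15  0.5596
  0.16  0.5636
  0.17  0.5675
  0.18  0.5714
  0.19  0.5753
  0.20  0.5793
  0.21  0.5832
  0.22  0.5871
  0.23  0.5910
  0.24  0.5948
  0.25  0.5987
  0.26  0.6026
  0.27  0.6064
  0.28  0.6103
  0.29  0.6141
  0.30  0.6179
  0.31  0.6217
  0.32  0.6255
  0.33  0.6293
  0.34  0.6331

$63.87

σ√T = 0.32 × 1.2247 = 0.3919
d₁ = [ln(405/395) + (0.068 − 0.058 + 0.32²/2)·1.5] / 0.3919 = [0.0250 + 0.0918] / 0.3919 = 0.2980 ⇒ 0.30
d₂ = d₁ − σ√T = 0.2980 − 0.3919 = -0.0939 ⇒ -0.09
e^(−qT) = e^(−0.058·1.5) = 0.9167;  e^(−rT) = e^(−0.068·1.5) = 0.9030
N(d₁) = N(0.30) = 0.6179;  N(d₂) = N(-0.09) = 0.4641
C = 405·0.9167·0.6179 − 395·0.9030·0.4641 = 229.4037 − 165.5375 = 63.8662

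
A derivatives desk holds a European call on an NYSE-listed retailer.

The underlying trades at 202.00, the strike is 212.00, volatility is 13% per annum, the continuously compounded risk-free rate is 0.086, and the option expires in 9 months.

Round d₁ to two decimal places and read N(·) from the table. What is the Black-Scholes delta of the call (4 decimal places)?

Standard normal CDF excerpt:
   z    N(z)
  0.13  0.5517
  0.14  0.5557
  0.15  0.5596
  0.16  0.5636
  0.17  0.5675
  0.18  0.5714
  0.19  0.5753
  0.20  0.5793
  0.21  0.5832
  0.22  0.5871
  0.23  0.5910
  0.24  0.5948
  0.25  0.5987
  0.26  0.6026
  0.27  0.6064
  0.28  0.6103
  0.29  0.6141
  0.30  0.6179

σ√T = 0.13 × 0.8660 = 0.1126
ln(S/K) + (r + σ²/2)T = ln(202/212) + (0.086 + 0.13²/2)·0.75 = -0.0483 + 0.0708 = 0.0225
d₁ = 0.0225 / 0.1126 = 0.2000 ⇒ 0.20
N(d₁) = N(0.20) = 0.5793
Δ_call = N(d₁) = 0.5793

0.5793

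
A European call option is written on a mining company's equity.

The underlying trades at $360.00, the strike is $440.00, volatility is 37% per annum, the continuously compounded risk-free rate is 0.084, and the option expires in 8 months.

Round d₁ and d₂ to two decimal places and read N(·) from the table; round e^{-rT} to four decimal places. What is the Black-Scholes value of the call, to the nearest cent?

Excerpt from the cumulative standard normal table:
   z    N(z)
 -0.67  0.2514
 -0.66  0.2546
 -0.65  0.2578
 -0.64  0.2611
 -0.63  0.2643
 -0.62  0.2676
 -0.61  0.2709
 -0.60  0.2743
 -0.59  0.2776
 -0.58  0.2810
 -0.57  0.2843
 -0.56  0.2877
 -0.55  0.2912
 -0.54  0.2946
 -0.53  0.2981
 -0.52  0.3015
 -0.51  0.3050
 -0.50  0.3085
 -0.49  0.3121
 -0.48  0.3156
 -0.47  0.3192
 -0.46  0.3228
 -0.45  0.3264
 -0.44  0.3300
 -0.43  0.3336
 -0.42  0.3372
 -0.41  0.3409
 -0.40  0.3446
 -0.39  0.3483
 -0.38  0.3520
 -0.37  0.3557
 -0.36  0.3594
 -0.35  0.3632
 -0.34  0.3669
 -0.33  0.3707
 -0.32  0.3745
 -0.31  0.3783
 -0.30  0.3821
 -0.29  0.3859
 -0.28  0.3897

$23.50

σ√T = 0.37 × 0.8165 = 0.3021
d₁ = [ln(360/440) + (0.084 + 0.37²/2)·0.6667] / 0.3021 = [-0.2007 + 0.1016] / 0.3021 = -0.3278 ⇒ -0.33
d₂ = d₁ − σ√T = -0.3278 − 0.3021 = -0.6299 ⇒ -0.63
exp(−rT) = exp(−0.084·0.6667) = 0.9455
N(d₁) = N(-0.33) = 0.3707;  N(d₂) = N(-0.63) = 0.2643
C = 360·0.3707 − 440·0.9455·0.2643 = 133.4520 − 109.9541 = 23.4979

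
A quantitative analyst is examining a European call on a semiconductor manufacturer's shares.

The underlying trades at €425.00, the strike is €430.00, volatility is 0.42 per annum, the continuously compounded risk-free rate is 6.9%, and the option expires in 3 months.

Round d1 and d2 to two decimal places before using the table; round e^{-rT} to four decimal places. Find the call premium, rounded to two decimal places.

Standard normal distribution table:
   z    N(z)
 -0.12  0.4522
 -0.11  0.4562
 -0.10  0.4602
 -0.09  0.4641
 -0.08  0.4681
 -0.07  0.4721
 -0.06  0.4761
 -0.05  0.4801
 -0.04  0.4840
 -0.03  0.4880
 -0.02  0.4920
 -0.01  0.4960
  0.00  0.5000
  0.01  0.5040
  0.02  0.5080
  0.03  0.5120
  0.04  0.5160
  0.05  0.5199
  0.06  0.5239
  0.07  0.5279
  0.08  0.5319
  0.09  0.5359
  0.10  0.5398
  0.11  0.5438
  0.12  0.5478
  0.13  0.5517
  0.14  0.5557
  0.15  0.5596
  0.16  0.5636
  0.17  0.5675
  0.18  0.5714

€36.63

σ√T = 0.42·√0.25 = 0.2100
d₁ = [ln(425/430) + (0.069 + 0.42²/2)·0.25] / 0.2100 = [-0.0117 + 0.0393] / 0.2100 = 0.1314 → 0.13
d₂ = d₁ − σ√T = 0.1314 − 0.2100 = -0.0786 → -0.08
e^(−rT) = e^(−0.069·0.25) = 0.9829
C = 425·N(0.13) − 430·0.9829·N(-0.08) = 425·0.5517 − 430·0.9829·0.4681 = 234.4725 − 197.8411 = 36.6314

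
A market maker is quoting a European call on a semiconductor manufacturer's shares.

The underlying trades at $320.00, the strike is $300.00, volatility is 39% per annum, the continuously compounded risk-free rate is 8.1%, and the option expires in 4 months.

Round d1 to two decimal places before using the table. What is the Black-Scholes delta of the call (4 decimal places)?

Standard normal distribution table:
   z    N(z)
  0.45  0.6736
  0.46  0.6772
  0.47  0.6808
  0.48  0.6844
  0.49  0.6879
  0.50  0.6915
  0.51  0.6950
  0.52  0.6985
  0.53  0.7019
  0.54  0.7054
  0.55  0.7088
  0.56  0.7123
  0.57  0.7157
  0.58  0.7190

0.6985

σ√T = 0.39 × 0.5774 = 0.2252
ln(S/K) + (r + σ²/2)T = ln(320/300) + (0.081 + 0.39²/2)·0.3333 = 0.0645 + 0.0524 = 0.1169
d₁ = 0.1169 / 0.2252 = 0.5191 ⇒ 0.52
N(d₁) = N(0.52) = 0.6985
Δ_call = N(d₁) = 0.6985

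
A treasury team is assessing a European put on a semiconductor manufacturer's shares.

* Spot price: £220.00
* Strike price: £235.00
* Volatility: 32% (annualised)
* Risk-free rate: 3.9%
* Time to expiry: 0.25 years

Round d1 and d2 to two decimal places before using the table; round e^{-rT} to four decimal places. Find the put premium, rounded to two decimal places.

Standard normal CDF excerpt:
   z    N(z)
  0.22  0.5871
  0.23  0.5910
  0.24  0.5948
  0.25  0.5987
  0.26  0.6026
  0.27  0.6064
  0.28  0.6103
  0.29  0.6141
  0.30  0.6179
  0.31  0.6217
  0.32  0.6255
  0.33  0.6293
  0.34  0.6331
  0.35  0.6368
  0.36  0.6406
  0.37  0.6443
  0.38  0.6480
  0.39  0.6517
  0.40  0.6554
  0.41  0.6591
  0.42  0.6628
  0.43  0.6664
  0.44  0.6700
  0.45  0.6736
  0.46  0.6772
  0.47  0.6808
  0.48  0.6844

T = 0.25;  σ√T = 0.1600
d₁ = [ln(220/235) + (0.039 + 0.32²/2)·0.25] / 0.1600 = [-0.0660 + 0.0226] / 0.1600 = -0.2713 which rounds to -0.27
d₂ = d₁ − σ√T = -0.2713 − 0.1600 = -0.4313 which rounds to -0.43
exp(−rT) = exp(−0.039·0.25) = 0.9903
N(−d₂) = N(0.43) = 0.6664;  N(−d₁) = N(0.27) = 0.6064
P = 235·0.9903·0.6664 − 220·0.6064 = 155.0849 − 133.4080 = 21.6769

£21.68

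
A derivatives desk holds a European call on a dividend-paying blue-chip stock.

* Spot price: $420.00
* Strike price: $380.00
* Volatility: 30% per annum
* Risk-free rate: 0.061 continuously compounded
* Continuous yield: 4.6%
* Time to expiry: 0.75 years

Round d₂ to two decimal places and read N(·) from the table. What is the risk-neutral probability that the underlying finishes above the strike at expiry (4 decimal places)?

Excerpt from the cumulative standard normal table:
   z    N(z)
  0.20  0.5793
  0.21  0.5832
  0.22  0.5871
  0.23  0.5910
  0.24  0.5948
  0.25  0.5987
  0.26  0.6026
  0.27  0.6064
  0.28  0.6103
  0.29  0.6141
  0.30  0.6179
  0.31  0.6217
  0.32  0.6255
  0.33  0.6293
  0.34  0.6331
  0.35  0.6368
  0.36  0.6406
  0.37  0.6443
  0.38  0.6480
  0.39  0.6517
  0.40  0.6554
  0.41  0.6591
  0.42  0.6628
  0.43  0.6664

0.6179

T = 0.75;  σ√T = 0.2598
d₁ = [ln(420/380) + (0.061 − 0.046 + 0.3²/2)·0.75] / 0.2598 = [0.1001 + 0.0450] / 0.2598 = 0.5584 which rounds to 0.56
d₂ = d₁ − σ√T = 0.5584 − 0.2598 = 0.2986 which rounds to 0.30
Risk-neutral Pr[S_T > K] = N(d₂) = N(0.30) = 0.6179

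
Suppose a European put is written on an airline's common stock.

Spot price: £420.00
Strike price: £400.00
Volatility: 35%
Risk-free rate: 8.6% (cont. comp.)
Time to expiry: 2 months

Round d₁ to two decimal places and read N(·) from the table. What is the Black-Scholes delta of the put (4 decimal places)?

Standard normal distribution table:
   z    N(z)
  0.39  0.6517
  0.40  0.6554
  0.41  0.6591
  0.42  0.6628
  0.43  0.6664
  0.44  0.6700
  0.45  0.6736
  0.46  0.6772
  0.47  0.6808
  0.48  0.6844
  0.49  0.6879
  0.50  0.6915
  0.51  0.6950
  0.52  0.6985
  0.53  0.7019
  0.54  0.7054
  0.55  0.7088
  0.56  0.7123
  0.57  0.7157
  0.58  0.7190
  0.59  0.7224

σ√T = 0.35 × 0.4082 = 0.1429
d₁ = [ln(420/400) + (0.086 + 0.35²/2)·0.1667] / 0.1429 = [0.0488 + 0.0245] / 0.1429 = 0.5132 ⇒ 0.51
N(d₁) = N(0.51) = 0.6950
Δ_put = N(d₁) − 1 = 0.6950 − 1 = -0.3050

-0.3050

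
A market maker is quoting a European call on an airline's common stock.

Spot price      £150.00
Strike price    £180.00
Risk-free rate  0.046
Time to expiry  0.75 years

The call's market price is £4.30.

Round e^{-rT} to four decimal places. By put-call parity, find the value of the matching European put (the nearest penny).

£28.20

exp(−rT) = exp(−0.046·0.75) = 0.9661
Put-call parity: C − P = S − K·e^(−rT) = 150 − 180·0.9661 = 150 − 173.8980 = -23.8980
P = C − (C − P) = 4.30 − (-23.8980) = 28.1980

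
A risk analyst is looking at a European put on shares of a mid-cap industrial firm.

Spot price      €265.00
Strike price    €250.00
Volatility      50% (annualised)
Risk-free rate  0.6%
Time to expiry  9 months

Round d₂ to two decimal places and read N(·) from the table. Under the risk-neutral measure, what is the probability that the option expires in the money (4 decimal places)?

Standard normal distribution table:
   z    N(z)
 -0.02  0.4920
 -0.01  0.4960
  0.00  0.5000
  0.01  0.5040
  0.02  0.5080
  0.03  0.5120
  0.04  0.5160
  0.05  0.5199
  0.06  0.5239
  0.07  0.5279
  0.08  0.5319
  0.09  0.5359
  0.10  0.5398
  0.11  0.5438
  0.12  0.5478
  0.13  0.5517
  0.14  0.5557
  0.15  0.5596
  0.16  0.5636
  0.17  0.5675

σ√T = 0.5 × 0.8660 = 0.4330
d₁ = [ln(265/250) + (0.006 + 0.5²/2)·0.75] / 0.4330 = [0.0583 + 0.0983] / 0.4330 = 0.3615 → 0.36
d₂ = d₁ − σ√T = 0.3615 − 0.4330 = -0.0715 → -0.07
Pr(exercise) under Q = N(−d₂) = N(0.07) = 0.5279

0.5279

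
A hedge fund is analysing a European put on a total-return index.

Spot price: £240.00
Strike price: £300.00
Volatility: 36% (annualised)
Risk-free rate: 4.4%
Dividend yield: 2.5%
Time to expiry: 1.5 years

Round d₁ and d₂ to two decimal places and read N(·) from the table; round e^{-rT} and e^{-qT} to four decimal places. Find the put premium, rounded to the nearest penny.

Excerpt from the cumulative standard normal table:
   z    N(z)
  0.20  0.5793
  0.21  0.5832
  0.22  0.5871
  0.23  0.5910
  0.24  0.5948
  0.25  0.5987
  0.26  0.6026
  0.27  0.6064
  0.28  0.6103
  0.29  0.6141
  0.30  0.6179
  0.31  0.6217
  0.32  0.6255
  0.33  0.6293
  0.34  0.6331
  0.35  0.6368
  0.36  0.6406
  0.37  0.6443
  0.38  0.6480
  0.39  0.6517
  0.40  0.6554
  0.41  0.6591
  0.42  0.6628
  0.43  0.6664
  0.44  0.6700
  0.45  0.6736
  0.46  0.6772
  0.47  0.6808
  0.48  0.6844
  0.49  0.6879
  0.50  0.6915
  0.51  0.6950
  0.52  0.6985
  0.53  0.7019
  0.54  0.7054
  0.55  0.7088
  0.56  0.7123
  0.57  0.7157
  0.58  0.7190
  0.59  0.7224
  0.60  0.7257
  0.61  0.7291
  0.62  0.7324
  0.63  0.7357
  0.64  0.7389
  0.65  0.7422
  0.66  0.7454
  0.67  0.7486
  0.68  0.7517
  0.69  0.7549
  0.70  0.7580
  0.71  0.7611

σ√T = 0.36 × 1.2247 = 0.4409
ln(S/K) + (r − q + σ²/2)T = ln(240/300) + (0.044 − 0.025 + 0.36²/2)·1.5 = -0.2231 + 0.1257 = -0.0974
d₁ = -0.0974 / 0.4409 = -0.2210 which rounds to -0.22
d₂ = d₁ − σ√T = -0.2210 − 0.4409 = -0.6619 which rounds to -0.66
exp(−qT) = exp(−0.025·1.5) = 0.9632;  exp(−rT) = exp(−0.044·1.5) = 0.9361
N(−d₂) = N(0.66) = 0.7454;  N(−d₁) = N(0.22) = 0.5871
P = 300·0.9361·0.7454 − 240·0.9632·0.5871 = 209.3307 − 135.7187 = 73.6119

£73.61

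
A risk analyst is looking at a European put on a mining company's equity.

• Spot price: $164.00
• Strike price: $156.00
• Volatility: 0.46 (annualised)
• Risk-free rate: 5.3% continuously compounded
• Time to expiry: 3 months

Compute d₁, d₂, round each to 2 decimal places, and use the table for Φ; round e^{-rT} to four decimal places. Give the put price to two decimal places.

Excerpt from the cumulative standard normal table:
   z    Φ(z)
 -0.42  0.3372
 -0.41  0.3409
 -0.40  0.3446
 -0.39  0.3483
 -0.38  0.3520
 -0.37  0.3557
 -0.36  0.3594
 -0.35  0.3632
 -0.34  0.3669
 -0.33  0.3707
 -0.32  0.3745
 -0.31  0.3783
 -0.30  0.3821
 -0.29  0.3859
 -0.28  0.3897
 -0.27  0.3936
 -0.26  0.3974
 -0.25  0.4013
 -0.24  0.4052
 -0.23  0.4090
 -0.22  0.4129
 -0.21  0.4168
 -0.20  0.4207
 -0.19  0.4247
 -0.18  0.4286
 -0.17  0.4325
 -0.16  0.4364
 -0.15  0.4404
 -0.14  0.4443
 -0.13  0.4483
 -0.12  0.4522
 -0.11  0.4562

$10.06

σ√T = 0.46 × 0.5000 = 0.2300
ln(S/K) + (r + σ²/2)T = ln(164/156) + (0.053 + 0.46²/2)·0.25 = 0.0500 + 0.0397 = 0.0897
d₁ = 0.0897 / 0.2300 = 0.3900 ≈ 0.39
d₂ = d₁ − σ√T = 0.3900 − 0.2300 = 0.1600 ≈ 0.16
e^(−rT) = e^(−0.053·0.25) = 0.9868
N(−d₂) = N(-0.16) = 0.4364;  N(−d₁) = N(-0.39) = 0.3483
P = 156·0.9868·0.4364 − 164·0.3483 = 67.1798 − 57.1212 = 10.0586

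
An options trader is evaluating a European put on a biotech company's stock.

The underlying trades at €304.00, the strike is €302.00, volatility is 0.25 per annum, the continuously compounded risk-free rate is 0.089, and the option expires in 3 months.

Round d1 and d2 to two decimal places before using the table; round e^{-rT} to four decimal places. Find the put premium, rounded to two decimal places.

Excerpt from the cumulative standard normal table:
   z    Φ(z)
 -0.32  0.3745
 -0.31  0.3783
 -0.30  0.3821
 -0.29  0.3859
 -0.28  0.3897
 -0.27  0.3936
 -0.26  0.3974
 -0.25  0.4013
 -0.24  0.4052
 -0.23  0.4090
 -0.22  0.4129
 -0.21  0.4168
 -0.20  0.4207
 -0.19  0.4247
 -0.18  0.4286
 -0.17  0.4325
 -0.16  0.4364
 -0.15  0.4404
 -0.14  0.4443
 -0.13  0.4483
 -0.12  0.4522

€10.43

σ√T = 0.25 × 0.5000 = 0.1250
d₁ = [ln(304/302) + (0.089 + 0.25²/2)·0.25] / 0.1250 = [0.0066 + 0.0301] / 0.1250 = 0.2933 which rounds to 0.29
d₂ = d₁ − σ√T = 0.2933 − 0.1250 = 0.1683 which rounds to 0.17
exp(−rT) = exp(−0.089·0.25) = 0.9780
N(−d₂) = N(-0.17) = 0.4325;  N(−d₁) = N(-0.29) = 0.3859
P = 302·0.9780·0.4325 − 304·0.3859 = 127.7415 − 117.3136 = 10.4279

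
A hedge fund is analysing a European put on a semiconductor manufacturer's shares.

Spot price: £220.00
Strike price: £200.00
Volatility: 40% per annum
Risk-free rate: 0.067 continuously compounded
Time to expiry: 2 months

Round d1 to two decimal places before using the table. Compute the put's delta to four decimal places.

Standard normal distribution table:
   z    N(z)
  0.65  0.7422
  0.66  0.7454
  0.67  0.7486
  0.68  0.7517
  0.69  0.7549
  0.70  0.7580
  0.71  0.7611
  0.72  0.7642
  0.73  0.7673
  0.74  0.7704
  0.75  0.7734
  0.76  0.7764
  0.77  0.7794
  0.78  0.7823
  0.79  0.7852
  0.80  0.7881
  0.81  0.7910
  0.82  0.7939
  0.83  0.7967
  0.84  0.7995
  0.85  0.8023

-0.2327

σ√T = 0.4 × 0.4082 = 0.1633
d₁ = [ln(220/200) + (0.067 + 0.4²/2)·0.1667] / 0.1633 = [0.0953 + 0.0245] / 0.1633 = 0.7337 ⇒ 0.73
N(d₁) = N(0.73) = 0.7673
Δ_put = N(d₁) − 1 = 0.7673 − 1 = -0.2327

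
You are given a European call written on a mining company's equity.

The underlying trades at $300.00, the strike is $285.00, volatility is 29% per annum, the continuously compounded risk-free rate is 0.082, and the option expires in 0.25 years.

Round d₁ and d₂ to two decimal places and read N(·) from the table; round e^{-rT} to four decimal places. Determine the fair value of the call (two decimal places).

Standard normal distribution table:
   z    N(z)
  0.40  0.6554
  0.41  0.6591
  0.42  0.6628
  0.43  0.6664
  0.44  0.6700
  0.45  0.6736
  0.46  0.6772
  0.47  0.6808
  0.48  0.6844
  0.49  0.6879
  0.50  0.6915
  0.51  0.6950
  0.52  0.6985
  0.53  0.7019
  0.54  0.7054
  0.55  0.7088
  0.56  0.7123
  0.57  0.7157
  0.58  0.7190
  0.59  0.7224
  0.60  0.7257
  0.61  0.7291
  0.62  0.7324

T = 0.25;  σ√T = 0.1450
d₁ = [ln(300/285) + (0.082 + 0.29²/2)·0.25] / 0.1450 = [0.0513 + 0.0310] / 0.1450 = 0.5676 ≈ 0.57
d₂ = d₁ − σ√T = 0.5676 − 0.1450 = 0.4226 ≈ 0.42
e^(−rT) = e^(−0.082·0.25) = 0.9797
N(d₁) = N(0.57) = 0.7157;  N(d₂) = N(0.42) = 0.6628
C = 300·0.7157 − 285·0.9797·0.6628 = 214.7100 − 185.0634 = 29.6466

$29.65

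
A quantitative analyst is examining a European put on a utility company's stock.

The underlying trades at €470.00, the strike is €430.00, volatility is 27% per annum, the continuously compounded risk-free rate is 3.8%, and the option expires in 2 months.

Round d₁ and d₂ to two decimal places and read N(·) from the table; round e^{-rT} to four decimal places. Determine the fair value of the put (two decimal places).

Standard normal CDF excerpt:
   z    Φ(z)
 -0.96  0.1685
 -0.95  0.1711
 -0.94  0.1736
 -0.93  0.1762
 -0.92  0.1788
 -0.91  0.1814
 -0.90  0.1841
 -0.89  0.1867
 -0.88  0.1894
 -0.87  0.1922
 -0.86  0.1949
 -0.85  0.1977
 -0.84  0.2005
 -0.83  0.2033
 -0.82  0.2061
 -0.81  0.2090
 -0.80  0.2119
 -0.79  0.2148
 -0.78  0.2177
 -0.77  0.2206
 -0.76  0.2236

€5.27

σ√T = 0.27 × 0.4082 = 0.1102
d₁ = [ln(470/430) + (0.038 + 0.27²/2)·0.1667] / 0.1102 = [0.0889 + 0.0124] / 0.1102 = 0.9195 → 0.92
d₂ = d₁ − σ√T = 0.9195 − 0.1102 = 0.8093 → 0.81
e^(−rT) = e^(−0.038·0.1667) = 0.9937
P = 430·0.9937·N(-0.81) − 470·N(-0.92) = 430·0.9937·0.2090 − 470·0.1788 = 89.3038 − 84.0360 = 5.2678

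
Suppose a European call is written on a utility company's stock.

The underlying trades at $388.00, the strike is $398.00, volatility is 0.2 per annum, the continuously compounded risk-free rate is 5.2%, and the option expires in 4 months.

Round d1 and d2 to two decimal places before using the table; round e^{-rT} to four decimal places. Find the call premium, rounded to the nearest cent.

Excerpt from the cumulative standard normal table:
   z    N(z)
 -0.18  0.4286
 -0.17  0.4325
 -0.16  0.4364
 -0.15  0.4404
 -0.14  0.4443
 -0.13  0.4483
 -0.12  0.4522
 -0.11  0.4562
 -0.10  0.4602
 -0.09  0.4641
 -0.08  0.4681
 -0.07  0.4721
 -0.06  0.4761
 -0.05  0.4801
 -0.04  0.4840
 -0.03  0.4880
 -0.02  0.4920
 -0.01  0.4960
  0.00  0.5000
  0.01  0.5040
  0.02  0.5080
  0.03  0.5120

$17.09

T = 0.3333;  σ√T = 0.1155
d₁ = [ln(388/398) + (0.052 + 0.2²/2)·0.3333] / 0.1155 = [-0.0254 + 0.0240] / 0.1155 = -0.0125 → -0.01
d₂ = d₁ − σ√T = -0.0125 − 0.1155 = -0.1280 → -0.13
exp(−rT) = exp(−0.052·0.3333) = 0.9828
C = 388·N(-0.01) − 398·0.9828·N(-0.13) = 388·0.4960 − 398·0.9828·0.4483 = 192.4480 − 175.3545 = 17.0935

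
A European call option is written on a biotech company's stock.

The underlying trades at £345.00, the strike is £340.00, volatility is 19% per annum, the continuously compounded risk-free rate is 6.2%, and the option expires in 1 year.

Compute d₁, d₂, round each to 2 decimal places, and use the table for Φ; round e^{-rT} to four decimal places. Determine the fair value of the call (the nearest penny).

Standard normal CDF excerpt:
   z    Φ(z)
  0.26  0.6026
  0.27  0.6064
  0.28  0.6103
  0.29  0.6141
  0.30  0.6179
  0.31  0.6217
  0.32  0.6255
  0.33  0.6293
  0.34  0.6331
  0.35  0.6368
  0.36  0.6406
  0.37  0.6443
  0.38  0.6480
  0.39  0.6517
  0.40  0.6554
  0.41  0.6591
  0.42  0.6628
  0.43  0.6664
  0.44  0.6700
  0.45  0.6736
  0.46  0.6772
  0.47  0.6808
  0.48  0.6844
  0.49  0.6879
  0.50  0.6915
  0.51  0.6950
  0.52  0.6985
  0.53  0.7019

T = 1;  σ√T = 0.1900
d₁ = [ln(345/340) + (0.062 + ½·0.19²)·1] / (σ√T) = (0.0146 + 0.0800) / 0.1900 = 0.4982 ≈ 0.50
d₂ = 0.4982 − 0.1900 = 0.3082 ≈ 0.31
e^(−rT) = e^(−0.062·1) = 0.9399
N(d₁) = N(0.50) = 0.6915;  N(d₂) = N(0.31) = 0.6217
C = 345·0.6915 − 340·0.9399·0.6217 = 238.5675 − 198.6742 = 39.8933

£39.89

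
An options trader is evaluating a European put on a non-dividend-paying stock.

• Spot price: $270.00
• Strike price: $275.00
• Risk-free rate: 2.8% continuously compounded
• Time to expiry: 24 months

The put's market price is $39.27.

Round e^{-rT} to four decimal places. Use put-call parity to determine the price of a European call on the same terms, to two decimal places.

$49.26

e^(−rT) = e^(−0.028·2) = 0.9455
Put-call parity: C − P = S − K·e^(−rT) = 270 − 275·0.9455 = 270 − 260.0125 = 9.9875
C = P + (C − P) = 39.27 + (9.9875) = 49.2575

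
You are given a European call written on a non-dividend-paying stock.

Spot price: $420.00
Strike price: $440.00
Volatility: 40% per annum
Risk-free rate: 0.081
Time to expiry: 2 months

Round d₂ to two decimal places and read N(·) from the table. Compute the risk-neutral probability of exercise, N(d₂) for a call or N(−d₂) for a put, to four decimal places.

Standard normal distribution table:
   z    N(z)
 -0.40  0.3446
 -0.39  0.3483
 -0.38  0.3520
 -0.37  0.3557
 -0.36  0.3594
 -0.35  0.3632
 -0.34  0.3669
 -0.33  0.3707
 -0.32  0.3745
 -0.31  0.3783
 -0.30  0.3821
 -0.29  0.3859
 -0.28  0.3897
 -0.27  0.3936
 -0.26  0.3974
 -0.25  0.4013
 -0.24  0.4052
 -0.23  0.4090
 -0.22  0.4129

T = 0.1667;  σ√T = 0.1633
ln(S/K) + (r + σ²/2)T = ln(420/440) + (0.081 + 0.4²/2)·0.1667 = -0.0465 + 0.0268 = -0.0197
d₁ = -0.0197 / 0.1633 = -0.1206 which rounds to -0.12
d₂ = d₁ − σ√T = -0.1206 − 0.1633 = -0.2839 which rounds to -0.28
Risk-neutral Pr[S_T > K] = N(d₂) = N(-0.28) = 0.3897

0.3897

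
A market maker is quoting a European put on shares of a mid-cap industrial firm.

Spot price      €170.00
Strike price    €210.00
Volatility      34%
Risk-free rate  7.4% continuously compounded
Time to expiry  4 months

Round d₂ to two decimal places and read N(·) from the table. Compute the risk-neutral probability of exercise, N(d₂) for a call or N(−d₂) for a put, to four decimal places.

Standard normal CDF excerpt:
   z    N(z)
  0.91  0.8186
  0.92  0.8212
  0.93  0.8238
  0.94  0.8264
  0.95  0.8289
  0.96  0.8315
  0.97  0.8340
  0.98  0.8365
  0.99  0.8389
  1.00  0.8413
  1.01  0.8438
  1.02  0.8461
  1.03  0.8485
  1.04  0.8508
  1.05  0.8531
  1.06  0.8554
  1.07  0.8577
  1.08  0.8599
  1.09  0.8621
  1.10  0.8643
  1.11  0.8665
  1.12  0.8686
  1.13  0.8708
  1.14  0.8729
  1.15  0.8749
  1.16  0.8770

T = 0.3333;  σ√T = 0.1963
d₁ = [ln(170/210) + (0.074 + ½·0.34²)·0.3333] / (σ√T) = (-0.2113 + 0.0439) / 0.1963 = -0.8527 → -0.85
d₂ = -0.8527 − 0.1963 = -1.0490 → -1.05
Pr(exercise) under Q = N(−d₂) = N(1.05) = 0.8531

0.8531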